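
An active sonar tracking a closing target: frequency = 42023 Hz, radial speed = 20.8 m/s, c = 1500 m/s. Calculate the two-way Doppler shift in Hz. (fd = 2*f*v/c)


fd = 2*f*v/c = 2 * 42023 * 20.8 / 1500 = 1165.44

1165.44 Hz


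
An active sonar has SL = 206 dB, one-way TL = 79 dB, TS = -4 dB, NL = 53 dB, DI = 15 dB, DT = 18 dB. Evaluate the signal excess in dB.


-12 dB


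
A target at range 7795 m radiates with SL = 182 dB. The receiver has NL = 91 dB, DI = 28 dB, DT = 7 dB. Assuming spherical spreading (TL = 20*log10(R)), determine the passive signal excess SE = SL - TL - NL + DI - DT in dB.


34.16 dB


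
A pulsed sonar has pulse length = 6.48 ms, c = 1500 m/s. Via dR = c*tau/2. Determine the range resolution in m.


4.86 m


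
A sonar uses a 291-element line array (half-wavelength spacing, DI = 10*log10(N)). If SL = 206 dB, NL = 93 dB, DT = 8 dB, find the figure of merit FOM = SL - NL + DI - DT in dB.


Step 1: DI = 10*log10(291) = 24.64 dB
Step 2: FOM = SL - NL + DI - DT = 206 - 93 + 24.64 - 8 = 129.64

129.64 dB


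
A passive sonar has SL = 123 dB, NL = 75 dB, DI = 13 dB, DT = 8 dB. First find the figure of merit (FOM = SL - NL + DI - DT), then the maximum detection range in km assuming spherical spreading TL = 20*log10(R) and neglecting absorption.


Step 1: FOM = SL - NL + DI - DT = 123 - 75 + 13 - 8 = 53 dB
Step 2: at max range FOM = TL = 20*log10(R), so R = 10^(53/20) = 446.68 m = 0.45 km

0.45 km


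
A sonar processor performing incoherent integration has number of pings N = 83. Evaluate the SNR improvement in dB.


Gain = 5*log10(83) = 9.6

9.6 dB


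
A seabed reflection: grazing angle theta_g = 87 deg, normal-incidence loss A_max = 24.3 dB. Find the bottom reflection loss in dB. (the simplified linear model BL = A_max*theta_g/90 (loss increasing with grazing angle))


23.49 dB


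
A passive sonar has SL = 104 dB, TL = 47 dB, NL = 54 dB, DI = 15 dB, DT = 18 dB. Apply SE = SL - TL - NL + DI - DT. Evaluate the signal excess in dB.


SE = SL - TL - NL + DI - DT = 104 - 47 - 54 + 15 - 18 = 0

0 dB


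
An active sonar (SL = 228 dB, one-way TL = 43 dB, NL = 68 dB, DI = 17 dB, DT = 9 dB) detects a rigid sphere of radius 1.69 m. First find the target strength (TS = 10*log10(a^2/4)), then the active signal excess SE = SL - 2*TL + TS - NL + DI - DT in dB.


Step 1: TS = 10*log10(1.69^2/4) = -1.46 dB
Step 2: SE = SL - 2*TL + TS - NL + DI - DT = 228 - 2*43 + (-1.46) - 68 + 17 - 9 = 80.54

80.54 dB


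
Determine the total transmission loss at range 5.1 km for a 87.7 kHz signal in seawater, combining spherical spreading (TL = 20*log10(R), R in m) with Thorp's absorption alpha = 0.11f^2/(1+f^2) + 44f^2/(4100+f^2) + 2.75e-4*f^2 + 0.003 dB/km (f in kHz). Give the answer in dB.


Step 1 (Thorp): alpha = 0.11*7691.29/(1+7691.29) + 44*7691.29/(4100+7691.29) + 2.75e-4*7691.29 + 0.003 = 30.9287 dB/km
Step 2: TL_spread = 20*log10(5100) = 74.15 dB
Step 3: TL_abs = alpha*R = 30.9287 * 5.1 = 157.74 dB
Step 4: TL_total = 74.15 + 157.74 = 231.89

231.89 dB


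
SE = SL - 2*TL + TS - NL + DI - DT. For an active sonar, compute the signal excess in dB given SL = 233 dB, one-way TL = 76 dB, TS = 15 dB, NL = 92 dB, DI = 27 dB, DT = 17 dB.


SE = SL - 2*TL + TS - NL + DI - DT = 233 - 2*76 + (15) - 92 + 27 - 17 = 14

14 dB


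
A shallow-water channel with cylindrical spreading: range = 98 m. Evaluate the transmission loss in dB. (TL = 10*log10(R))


TL = 10*log10(98) = 19.91

19.91 dB


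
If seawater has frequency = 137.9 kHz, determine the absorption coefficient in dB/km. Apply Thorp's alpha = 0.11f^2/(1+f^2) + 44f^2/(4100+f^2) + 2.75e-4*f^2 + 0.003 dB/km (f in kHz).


41.539 dB/km


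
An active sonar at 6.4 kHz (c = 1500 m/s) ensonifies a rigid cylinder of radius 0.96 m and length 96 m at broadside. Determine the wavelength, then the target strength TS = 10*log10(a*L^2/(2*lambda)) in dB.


Step 1: lambda = c/f = 1500/6400 = 0.23438 m
Step 2: TS = 10*log10(a*L^2/(2*lambda)) = 10*log10(0.96*96^2/(2*0.23438)) = 42.76

42.76 dB


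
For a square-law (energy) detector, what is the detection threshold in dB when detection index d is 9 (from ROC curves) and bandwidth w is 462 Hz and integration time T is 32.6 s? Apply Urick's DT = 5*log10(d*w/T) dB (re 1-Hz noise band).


DT = 5*log10(d*w/T) = 5*log10(9 * 462 / 32.6) = 5*log10(127.55) = 10.53

10.53 dB


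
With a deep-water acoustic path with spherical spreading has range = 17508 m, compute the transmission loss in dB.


TL = 20*log10(17508) = 84.86

84.86 dB


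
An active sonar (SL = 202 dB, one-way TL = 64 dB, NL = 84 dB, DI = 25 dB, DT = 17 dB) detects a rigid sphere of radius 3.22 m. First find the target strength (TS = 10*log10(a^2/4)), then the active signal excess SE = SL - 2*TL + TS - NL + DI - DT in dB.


Step 1: TS = 10*log10(3.22^2/4) = 4.14 dB
Step 2: SE = SL - 2*TL + TS - NL + DI - DT = 202 - 2*64 + (4.14) - 84 + 25 - 17 = 2.14

2.14 dB


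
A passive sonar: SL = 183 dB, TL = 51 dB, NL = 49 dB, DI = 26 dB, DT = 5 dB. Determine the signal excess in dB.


104 dB


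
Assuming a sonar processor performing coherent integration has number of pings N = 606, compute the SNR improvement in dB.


27.82 dB


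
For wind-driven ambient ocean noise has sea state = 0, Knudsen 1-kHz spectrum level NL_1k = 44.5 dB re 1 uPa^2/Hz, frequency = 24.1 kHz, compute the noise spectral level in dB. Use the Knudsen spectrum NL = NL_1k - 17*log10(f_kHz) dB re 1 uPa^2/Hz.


NL = NL_1k - 17*log10(f_kHz) = 44.5 - 17*log10(24.1) = 44.5 - (23.49) = 21.01

21.01 dB


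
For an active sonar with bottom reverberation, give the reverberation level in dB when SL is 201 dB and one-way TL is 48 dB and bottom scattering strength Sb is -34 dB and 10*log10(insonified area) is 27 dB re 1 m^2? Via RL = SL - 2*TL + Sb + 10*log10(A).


98 dB


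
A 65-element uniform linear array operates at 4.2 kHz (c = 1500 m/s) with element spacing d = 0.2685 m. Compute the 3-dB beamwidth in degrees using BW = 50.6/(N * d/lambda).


Step 1: lambda = 1500/4200 = 0.35714 m
Step 2: d/lambda = 0.2685/0.35714 = 0.7518
Step 3: BW = 50.6/(N * d/lambda) = 50.6/(65 * 0.7518) = 1.04

1.04 deg


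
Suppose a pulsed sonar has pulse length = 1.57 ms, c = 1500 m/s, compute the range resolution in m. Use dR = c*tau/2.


1.1775 m


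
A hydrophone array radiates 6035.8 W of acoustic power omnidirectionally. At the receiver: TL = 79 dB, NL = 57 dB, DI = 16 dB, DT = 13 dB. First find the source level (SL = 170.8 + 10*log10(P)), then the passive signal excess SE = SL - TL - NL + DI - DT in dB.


Step 1: SL = 170.8 + 10*log10(6035.8) = 208.61 dB
Step 2: SE = SL - TL - NL + DI - DT = 208.61 - 79 - 57 + 16 - 13 = 75.61

75.61 dB


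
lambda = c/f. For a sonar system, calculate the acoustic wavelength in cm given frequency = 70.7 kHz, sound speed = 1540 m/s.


lambda = c/f = 1540 / 70700 = 0.0218 m = 2.18 cm

2.18 cm


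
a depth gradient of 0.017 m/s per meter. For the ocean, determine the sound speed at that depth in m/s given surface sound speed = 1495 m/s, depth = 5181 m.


c = 1495 + 0.017 * 5181 = 1583.077

1583.077 m/s


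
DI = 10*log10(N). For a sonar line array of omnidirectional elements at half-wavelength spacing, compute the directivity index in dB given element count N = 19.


12.79 dB


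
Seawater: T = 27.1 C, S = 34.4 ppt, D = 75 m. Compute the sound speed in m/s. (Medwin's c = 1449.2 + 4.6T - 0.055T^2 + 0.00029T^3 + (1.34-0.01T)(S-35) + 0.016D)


c = 1449.2 + 4.6*27.1 - 0.055*27.1^2 + 0.00029*27.1^3 + (1.34 - 0.01*27.1)*(34.4 - 35) + 0.016*75 = 1539.8

1539.8 m/s


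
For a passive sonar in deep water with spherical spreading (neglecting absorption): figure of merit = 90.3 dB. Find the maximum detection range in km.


32.73 km


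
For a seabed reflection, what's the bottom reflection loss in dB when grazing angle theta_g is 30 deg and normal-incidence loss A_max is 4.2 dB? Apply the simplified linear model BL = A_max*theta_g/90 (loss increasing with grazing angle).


BL = A_max * theta_g / 90 = 4.2 * 30 / 90 = 1.4

1.4 dB


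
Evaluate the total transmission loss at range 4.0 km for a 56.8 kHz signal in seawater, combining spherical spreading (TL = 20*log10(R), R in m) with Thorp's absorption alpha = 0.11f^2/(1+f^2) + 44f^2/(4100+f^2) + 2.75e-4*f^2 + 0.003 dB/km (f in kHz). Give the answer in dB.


Step 1 (Thorp): alpha = 0.11*3226.24/(1+3226.24) + 44*3226.24/(4100+3226.24) + 2.75e-4*3226.24 + 0.003 = 20.3764 dB/km
Step 2: TL_spread = 20*log10(4000) = 72.04 dB
Step 3: TL_abs = alpha*R = 20.3764 * 4.0 = 81.51 dB
Step 4: TL_total = 72.04 + 81.51 = 153.55

153.55 dB


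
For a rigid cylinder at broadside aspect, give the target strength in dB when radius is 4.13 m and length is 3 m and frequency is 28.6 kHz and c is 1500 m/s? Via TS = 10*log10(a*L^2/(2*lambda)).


lambda = 1500/28600 = 0.05245 m
TS = 10*log10(4.13*3^2/(2*0.05245)) = 25.49

25.49 dB


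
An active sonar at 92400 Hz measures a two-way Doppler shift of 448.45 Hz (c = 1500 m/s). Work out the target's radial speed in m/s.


From fd = 2*f*v/c, v = c*fd/(2*f) = 1500 * 448.45 / (2*92400) = 3.64

3.64 m/s


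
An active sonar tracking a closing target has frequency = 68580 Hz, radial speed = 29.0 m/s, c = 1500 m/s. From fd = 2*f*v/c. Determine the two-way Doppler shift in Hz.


fd = 2*f*v/c = 2 * 68580 * 29.0 / 1500 = 2651.76

2651.76 Hz


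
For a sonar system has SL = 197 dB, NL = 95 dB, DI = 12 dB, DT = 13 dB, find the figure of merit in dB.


FOM = SL - NL + DI - DT = 197 - 95 + 12 - 13 = 101

101 dB


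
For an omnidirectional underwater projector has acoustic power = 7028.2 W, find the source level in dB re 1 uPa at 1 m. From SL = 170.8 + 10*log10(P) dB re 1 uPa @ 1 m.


209.27 dB


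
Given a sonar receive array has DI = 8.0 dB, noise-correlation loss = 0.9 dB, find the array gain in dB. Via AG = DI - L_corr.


7.1 dB


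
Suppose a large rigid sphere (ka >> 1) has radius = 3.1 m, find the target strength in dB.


TS = 10*log10(3.1^2 / 4) = 10*log10(2.4025) = 3.81

3.81 dB


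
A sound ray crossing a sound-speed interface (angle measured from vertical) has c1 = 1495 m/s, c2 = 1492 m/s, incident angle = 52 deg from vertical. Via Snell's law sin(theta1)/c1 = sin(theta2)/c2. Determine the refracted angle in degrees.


sin(theta2) = (c2/c1)*sin(theta1) = (1492/1495)*sin(52 deg) = 0.78643
theta2 = arcsin(0.78643) = 51.85

51.85 deg


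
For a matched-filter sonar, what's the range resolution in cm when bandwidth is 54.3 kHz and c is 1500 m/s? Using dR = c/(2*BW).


dR = c/(2*BW) = 1500 / (2 * 54.3e3) = 0.0138 m = 1.38 cm

1.38 cm


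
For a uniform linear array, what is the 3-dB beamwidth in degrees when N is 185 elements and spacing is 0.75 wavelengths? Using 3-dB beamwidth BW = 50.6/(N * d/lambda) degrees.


BW = 50.6 / (185 * 0.75) = 50.6 / 138.75 = 0.36

0.36 deg


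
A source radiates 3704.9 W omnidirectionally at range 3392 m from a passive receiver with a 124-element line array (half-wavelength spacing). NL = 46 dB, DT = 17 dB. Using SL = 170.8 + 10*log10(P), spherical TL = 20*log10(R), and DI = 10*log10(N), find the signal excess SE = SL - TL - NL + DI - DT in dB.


93.81 dB


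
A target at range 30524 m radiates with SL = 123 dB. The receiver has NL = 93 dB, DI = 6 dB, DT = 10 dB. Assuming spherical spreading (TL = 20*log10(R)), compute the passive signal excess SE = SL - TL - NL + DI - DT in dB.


Step 1: TL = 20*log10(30524) = 89.69 dB
Step 2: SE = 123 - 89.69 - 93 + 6 - 10 = -63.69

-63.69 dB


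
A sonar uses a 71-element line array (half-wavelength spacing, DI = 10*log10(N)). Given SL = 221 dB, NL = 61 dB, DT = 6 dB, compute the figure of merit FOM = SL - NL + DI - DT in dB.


Step 1: DI = 10*log10(71) = 18.51 dB
Step 2: FOM = SL - NL + DI - DT = 221 - 61 + 18.51 - 6 = 172.51

172.51 dB


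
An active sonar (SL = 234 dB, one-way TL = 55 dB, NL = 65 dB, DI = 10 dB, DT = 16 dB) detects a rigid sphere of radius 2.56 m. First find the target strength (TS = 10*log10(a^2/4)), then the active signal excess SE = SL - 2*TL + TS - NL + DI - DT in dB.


Step 1: TS = 10*log10(2.56^2/4) = 2.14 dB
Step 2: SE = SL - 2*TL + TS - NL + DI - DT = 234 - 2*55 + (2.14) - 65 + 10 - 16 = 55.14

55.14 dB


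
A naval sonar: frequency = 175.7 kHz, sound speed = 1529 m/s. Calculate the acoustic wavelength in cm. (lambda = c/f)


lambda = c/f = 1529 / 175700 = 0.0087 m = 0.87 cm

0.87 cm


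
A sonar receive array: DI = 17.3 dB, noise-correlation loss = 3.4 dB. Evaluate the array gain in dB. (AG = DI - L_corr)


AG = DI - L_corr = 17.3 - 3.4 = 13.9

13.9 dB


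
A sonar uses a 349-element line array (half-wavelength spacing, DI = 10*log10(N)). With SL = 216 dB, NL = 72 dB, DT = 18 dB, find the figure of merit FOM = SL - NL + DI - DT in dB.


Step 1: DI = 10*log10(349) = 25.43 dB
Step 2: FOM = SL - NL + DI - DT = 216 - 72 + 25.43 - 18 = 151.43

151.43 dB


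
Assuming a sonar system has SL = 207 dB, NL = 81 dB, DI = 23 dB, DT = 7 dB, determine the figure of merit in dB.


FOM = SL - NL + DI - DT = 207 - 81 + 23 - 7 = 142

142 dB


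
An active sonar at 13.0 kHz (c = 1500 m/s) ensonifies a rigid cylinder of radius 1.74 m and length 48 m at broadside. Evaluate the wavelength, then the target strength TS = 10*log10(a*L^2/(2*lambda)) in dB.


Step 1: lambda = c/f = 1500/13000 = 0.11538 m
Step 2: TS = 10*log10(a*L^2/(2*lambda)) = 10*log10(1.74*48^2/(2*0.11538)) = 42.4

42.4 dB


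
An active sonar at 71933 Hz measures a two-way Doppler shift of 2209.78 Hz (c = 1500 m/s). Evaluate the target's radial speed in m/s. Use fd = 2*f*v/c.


23.04 m/s


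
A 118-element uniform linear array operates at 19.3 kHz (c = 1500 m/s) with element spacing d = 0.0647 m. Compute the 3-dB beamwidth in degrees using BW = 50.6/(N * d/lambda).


0.52 deg


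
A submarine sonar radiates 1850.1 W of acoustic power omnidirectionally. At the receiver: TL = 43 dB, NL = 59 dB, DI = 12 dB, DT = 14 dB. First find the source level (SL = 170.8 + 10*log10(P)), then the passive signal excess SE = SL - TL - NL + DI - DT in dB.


Step 1: SL = 170.8 + 10*log10(1850.1) = 203.47 dB
Step 2: SE = SL - TL - NL + DI - DT = 203.47 - 43 - 59 + 12 - 14 = 99.47

99.47 dB


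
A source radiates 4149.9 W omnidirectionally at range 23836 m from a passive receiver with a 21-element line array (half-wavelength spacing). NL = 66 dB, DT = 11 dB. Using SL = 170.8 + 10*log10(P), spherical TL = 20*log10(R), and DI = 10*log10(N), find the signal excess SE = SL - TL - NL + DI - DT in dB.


Step 1: SL = 170.8 + 10*log10(4149.9) = 206.98 dB
Step 2: TL = 20*log10(23836) = 87.54 dB
Step 3: DI = 10*log10(21) = 13.22 dB
Step 4: SE = SL - TL - NL + DI - DT = 206.98 - 87.54 - 66 + 13.22 - 11 = 55.66

55.66 dB


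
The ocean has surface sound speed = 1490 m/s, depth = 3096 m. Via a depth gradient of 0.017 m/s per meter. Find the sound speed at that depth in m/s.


c = 1490 + 0.017 * 3096 = 1542.632

1542.632 m/s


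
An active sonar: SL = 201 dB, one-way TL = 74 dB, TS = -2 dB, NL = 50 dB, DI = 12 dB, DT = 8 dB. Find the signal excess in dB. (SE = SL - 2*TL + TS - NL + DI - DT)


SE = SL - 2*TL + TS - NL + DI - DT = 201 - 2*74 + (-2) - 50 + 12 - 8 = 5

5 dB


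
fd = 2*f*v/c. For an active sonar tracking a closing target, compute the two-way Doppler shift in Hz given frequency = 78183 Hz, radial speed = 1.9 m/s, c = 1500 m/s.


fd = 2*f*v/c = 2 * 78183 * 1.9 / 1500 = 198.06

198.06 Hz


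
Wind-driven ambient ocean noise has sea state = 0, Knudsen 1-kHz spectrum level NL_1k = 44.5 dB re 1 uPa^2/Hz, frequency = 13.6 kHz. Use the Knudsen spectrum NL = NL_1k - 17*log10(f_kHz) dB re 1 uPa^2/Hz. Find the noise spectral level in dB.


25.23 dB


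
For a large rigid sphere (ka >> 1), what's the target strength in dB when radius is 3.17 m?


TS = 10*log10(3.17^2 / 4) = 10*log10(2.512225) = 4.0

4.0 dB


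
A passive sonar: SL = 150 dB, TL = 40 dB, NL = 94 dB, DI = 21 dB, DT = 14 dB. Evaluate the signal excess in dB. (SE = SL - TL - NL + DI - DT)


SE = SL - TL - NL + DI - DT = 150 - 40 - 94 + 21 - 14 = 23

23 dB


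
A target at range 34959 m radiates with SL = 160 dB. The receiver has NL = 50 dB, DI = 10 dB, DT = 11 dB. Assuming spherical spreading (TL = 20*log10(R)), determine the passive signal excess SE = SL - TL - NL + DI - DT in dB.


18.13 dB


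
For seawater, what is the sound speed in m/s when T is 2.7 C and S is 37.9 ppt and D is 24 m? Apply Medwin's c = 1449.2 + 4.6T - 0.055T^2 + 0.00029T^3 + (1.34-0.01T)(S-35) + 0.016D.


c = 1449.2 + 4.6*2.7 - 0.055*2.7^2 + 0.00029*2.7^3 + (1.34 - 0.01*2.7)*(37.9 - 35) + 0.016*24 = 1465.42

1465.42 m/s


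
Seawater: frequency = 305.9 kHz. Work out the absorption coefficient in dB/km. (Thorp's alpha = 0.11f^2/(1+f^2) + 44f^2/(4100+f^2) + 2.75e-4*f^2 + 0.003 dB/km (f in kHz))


f^2 = 93574.81
alpha = 0.11*93574.81/(1+93574.81) + 44*93574.81/(4100+93574.81) + 2.75e-4*93574.81 + 0.003 = 67.999

67.999 dB/km


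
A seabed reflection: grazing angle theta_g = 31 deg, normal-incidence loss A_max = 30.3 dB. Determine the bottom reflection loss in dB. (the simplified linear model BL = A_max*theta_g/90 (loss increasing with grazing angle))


BL = A_max * theta_g / 90 = 30.3 * 31 / 90 = 10.44

10.44 dB


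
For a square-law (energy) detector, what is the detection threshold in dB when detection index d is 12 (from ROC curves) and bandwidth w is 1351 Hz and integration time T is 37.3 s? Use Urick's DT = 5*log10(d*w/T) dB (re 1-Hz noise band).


DT = 5*log10(d*w/T) = 5*log10(12 * 1351 / 37.3) = 5*log10(434.64) = 13.19

13.19 dB


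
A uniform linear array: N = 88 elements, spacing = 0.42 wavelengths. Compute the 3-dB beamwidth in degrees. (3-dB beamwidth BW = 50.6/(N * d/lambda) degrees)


BW = 50.6 / (88 * 0.42) = 50.6 / 36.96 = 1.37

1.37 deg


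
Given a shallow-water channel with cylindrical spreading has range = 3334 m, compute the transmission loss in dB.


35.23 dB


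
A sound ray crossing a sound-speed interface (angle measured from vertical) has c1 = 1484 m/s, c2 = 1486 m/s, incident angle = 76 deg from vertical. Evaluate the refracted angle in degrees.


sin(theta2) = (c2/c1)*sin(theta1) = (1486/1484)*sin(76 deg) = 0.9716
theta2 = arcsin(0.9716) = 76.31

76.31 deg


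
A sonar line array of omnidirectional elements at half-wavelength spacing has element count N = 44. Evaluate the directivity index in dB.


DI = 10*log10(44) = 16.43

16.43 dB


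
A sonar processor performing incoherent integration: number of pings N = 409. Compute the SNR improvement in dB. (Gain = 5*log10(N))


Gain = 5*log10(409) = 13.06

13.06 dB


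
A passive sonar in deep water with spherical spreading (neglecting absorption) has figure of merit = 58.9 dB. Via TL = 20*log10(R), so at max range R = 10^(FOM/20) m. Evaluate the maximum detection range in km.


0.88 km


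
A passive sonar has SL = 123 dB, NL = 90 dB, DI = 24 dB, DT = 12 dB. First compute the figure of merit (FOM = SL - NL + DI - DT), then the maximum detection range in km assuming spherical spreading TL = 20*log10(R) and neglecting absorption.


Step 1: FOM = SL - NL + DI - DT = 123 - 90 + 24 - 12 = 45 dB
Step 2: at max range FOM = TL = 20*log10(R), so R = 10^(45/20) = 177.83 m = 0.18 km

0.18 km


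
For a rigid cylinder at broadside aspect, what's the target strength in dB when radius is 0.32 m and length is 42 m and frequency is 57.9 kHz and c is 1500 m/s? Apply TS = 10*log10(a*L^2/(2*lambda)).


lambda = 1500/57900 = 0.02591 m
TS = 10*log10(0.32*42^2/(2*0.02591)) = 40.37

40.37 dB


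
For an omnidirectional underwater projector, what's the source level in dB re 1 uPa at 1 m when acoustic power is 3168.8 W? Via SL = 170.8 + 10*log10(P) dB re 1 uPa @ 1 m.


SL = 170.8 + 10*log10(3168.8) = 170.8 + 35.01 = 205.81

205.81 dB


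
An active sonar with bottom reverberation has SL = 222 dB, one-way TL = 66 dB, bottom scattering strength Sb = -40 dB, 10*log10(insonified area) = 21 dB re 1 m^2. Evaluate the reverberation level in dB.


RL = SL - 2*TL + Sb + 10*log10(A) = 222 - 2*66 + (-40) + 21 = 71

71 dB


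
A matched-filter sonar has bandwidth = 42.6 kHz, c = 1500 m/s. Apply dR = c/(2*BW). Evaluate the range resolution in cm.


1.76 cm


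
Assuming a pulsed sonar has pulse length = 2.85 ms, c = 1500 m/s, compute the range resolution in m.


dR = c*tau/2 = 1500 * 2.85e-3 / 2 = 2.1375

2.1375 m


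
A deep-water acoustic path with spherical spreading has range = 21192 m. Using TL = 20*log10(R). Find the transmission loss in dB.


86.52 dB


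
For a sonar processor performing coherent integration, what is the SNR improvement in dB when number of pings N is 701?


28.46 dB


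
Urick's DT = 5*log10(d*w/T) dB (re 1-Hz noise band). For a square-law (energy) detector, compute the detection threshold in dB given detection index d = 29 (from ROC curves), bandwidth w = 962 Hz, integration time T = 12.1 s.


DT = 5*log10(d*w/T) = 5*log10(29 * 962 / 12.1) = 5*log10(2305.62) = 16.81

16.81 dB


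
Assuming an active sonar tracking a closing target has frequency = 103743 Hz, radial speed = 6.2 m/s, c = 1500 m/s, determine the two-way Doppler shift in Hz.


857.61 Hz


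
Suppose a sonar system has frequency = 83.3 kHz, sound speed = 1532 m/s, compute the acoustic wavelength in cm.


1.84 cm


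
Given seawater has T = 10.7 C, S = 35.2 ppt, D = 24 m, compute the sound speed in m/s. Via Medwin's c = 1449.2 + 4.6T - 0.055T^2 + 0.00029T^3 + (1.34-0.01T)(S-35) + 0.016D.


c = 1449.2 + 4.6*10.7 - 0.055*10.7^2 + 0.00029*10.7^3 + (1.34 - 0.01*10.7)*(35.2 - 35) + 0.016*24 = 1493.11

1493.11 m/s


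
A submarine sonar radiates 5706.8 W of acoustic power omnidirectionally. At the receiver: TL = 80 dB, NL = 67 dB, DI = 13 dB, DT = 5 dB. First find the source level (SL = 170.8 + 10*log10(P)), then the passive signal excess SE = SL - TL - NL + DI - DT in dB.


Step 1: SL = 170.8 + 10*log10(5706.8) = 208.36 dB
Step 2: SE = SL - TL - NL + DI - DT = 208.36 - 80 - 67 + 13 - 5 = 69.36

69.36 dB


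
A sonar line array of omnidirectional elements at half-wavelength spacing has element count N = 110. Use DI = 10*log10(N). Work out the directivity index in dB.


20.41 dB


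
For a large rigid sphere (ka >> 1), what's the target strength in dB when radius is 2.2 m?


TS = 10*log10(2.2^2 / 4) = 10*log10(1.21) = 0.83

0.83 dB


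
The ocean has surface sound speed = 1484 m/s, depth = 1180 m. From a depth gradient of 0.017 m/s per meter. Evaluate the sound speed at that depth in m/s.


1504.06 m/s


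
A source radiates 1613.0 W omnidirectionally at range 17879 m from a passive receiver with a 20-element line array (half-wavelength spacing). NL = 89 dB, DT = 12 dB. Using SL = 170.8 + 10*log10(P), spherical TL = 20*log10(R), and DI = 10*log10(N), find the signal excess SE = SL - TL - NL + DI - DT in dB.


29.84 dB


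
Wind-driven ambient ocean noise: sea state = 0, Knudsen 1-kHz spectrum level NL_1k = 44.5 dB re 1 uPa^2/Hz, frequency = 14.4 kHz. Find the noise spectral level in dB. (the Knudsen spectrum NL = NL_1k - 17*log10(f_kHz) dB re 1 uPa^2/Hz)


NL = NL_1k - 17*log10(f_kHz) = 44.5 - 17*log10(14.4) = 44.5 - (19.69) = 24.81

24.81 dB


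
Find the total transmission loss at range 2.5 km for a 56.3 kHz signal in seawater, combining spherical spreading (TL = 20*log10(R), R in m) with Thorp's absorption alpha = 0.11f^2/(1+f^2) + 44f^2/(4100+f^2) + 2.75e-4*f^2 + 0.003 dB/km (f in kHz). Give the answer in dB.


Step 1 (Thorp): alpha = 0.11*3169.69/(1+3169.69) + 44*3169.69/(4100+3169.69) + 2.75e-4*3169.69 + 0.003 = 20.1693 dB/km
Step 2: TL_spread = 20*log10(2500) = 67.96 dB
Step 3: TL_abs = alpha*R = 20.1693 * 2.5 = 50.42 dB
Step 4: TL_total = 67.96 + 50.42 = 118.38

118.38 dB


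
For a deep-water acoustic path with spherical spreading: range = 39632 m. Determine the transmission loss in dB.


TL = 20*log10(39632) = 91.96

91.96 dB


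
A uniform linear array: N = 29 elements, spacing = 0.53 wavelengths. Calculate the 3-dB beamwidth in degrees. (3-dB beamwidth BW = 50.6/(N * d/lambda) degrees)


BW = 50.6 / (29 * 0.53) = 50.6 / 15.37 = 3.29

3.29 deg


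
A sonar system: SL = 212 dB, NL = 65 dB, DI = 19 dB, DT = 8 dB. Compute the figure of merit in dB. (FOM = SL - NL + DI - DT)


FOM = SL - NL + DI - DT = 212 - 65 + 19 - 8 = 158

158 dB


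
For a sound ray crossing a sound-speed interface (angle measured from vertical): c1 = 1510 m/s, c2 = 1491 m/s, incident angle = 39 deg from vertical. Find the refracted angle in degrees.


38.42 deg


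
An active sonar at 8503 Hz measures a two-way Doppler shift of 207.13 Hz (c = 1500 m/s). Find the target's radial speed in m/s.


From fd = 2*f*v/c, v = c*fd/(2*f) = 1500 * 207.13 / (2*8503) = 18.27

18.27 m/s


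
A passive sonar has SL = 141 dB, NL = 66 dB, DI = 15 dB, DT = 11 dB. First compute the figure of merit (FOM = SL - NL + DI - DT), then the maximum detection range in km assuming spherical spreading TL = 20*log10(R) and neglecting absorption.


Step 1: FOM = SL - NL + DI - DT = 141 - 66 + 15 - 11 = 79 dB
Step 2: at max range FOM = TL = 20*log10(R), so R = 10^(79/20) = 8912.51 m = 8.91 km

8.91 km


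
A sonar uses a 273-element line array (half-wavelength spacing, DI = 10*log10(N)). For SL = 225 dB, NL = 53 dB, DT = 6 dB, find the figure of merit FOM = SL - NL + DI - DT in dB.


Step 1: DI = 10*log10(273) = 24.36 dB
Step 2: FOM = SL - NL + DI - DT = 225 - 53 + 24.36 - 6 = 190.36

190.36 dB


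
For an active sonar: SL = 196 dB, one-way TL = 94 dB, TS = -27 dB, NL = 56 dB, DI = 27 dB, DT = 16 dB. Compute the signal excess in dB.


SE = SL - 2*TL + TS - NL + DI - DT = 196 - 2*94 + (-27) - 56 + 27 - 16 = -64

-64 dB


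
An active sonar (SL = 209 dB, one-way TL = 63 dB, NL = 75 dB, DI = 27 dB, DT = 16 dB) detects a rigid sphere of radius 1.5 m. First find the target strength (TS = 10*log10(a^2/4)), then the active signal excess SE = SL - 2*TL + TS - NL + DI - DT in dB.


Step 1: TS = 10*log10(1.5^2/4) = -2.5 dB
Step 2: SE = SL - 2*TL + TS - NL + DI - DT = 209 - 2*63 + (-2.5) - 75 + 27 - 16 = 16.5

16.5 dB


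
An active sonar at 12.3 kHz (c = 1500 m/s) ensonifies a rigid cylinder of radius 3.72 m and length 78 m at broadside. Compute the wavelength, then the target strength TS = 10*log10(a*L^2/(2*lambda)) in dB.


Step 1: lambda = c/f = 1500/12300 = 0.12195 m
Step 2: TS = 10*log10(a*L^2/(2*lambda)) = 10*log10(3.72*78^2/(2*0.12195)) = 49.68

49.68 dB


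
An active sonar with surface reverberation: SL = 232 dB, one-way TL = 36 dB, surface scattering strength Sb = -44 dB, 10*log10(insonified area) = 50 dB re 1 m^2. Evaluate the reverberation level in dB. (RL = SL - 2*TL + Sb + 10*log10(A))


RL = SL - 2*TL + Sb + 10*log10(A) = 232 - 2*36 + (-44) + 50 = 166

166 dB


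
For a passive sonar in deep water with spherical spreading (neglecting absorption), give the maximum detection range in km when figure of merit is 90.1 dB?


31.99 km


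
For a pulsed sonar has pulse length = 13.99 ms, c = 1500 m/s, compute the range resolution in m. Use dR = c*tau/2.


dR = c*tau/2 = 1500 * 13.99e-3 / 2 = 10.4925

10.4925 m


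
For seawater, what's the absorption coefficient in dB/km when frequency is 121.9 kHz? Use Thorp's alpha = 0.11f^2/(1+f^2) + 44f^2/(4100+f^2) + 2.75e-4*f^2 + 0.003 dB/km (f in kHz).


38.684 dB/km


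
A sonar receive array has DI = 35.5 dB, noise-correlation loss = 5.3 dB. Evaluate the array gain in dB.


AG = DI - L_corr = 35.5 - 5.3 = 30.2

30.2 dB


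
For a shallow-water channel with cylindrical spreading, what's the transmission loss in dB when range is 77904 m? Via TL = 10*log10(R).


TL = 10*log10(77904) = 48.92

48.92 dB


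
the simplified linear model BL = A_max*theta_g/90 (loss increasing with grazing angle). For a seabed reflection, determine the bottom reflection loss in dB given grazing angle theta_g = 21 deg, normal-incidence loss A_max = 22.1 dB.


BL = A_max * theta_g / 90 = 22.1 * 21 / 90 = 5.16

5.16 dB


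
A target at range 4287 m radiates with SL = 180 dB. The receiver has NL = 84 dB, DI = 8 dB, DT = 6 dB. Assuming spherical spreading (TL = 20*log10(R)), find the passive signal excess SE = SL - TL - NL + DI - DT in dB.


25.36 dB


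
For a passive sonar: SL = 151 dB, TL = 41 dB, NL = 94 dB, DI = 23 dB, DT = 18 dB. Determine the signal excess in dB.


SE = SL - TL - NL + DI - DT = 151 - 41 - 94 + 23 - 18 = 21

21 dB


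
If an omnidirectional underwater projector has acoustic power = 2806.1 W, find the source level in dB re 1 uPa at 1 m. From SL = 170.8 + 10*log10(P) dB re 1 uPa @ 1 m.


SL = 170.8 + 10*log10(2806.1) = 170.8 + 34.48 = 205.28

205.28 dB


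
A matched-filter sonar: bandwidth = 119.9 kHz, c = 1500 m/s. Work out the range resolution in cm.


dR = c/(2*BW) = 1500 / (2 * 119.9e3) = 0.0063 m = 0.63 cm

0.63 cm


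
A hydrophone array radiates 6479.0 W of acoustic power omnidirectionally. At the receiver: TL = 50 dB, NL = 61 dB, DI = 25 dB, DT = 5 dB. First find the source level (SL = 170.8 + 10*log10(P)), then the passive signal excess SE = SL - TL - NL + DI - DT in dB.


Step 1: SL = 170.8 + 10*log10(6479.0) = 208.92 dB
Step 2: SE = SL - TL - NL + DI - DT = 208.92 - 50 - 61 + 25 - 5 = 117.92

117.92 dB


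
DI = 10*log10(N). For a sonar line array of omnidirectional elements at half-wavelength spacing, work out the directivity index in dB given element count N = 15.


11.76 dB


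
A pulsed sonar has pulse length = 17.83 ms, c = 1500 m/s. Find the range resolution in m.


dR = c*tau/2 = 1500 * 17.83e-3 / 2 = 13.3725

13.3725 m


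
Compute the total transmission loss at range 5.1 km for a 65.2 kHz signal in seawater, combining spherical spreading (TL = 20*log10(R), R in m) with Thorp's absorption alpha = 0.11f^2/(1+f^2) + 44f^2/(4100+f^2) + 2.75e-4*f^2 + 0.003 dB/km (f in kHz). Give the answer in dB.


Step 1 (Thorp): alpha = 0.11*4251.04/(1+4251.04) + 44*4251.04/(4100+4251.04) + 2.75e-4*4251.04 + 0.003 = 23.6799 dB/km
Step 2: TL_spread = 20*log10(5100) = 74.15 dB
Step 3: TL_abs = alpha*R = 23.6799 * 5.1 = 120.77 dB
Step 4: TL_total = 74.15 + 120.77 = 194.92

194.92 dB


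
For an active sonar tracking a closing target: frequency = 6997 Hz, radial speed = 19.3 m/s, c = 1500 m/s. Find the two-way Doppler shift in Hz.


180.06 Hz


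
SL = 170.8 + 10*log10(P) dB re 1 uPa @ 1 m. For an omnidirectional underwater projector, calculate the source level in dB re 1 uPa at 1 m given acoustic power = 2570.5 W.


SL = 170.8 + 10*log10(2570.5) = 170.8 + 34.1 = 204.9

204.9 dB


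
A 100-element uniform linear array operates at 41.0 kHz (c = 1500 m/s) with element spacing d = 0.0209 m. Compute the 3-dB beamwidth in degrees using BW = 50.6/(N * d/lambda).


Step 1: lambda = 1500/41000 = 0.03659 m
Step 2: d/lambda = 0.0209/0.03659 = 0.5712
Step 3: BW = 50.6/(N * d/lambda) = 50.6/(100 * 0.5712) = 0.89

0.89 deg


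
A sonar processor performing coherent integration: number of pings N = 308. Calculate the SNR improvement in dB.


Gain = 10*log10(308) = 24.89

24.89 dB


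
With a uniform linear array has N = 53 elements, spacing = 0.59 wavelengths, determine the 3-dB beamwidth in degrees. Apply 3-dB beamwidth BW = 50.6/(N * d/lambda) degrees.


BW = 50.6 / (53 * 0.59) = 50.6 / 31.27 = 1.62

1.62 deg


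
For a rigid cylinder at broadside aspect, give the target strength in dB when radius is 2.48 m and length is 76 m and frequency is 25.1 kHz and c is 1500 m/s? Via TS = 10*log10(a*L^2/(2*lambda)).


lambda = 1500/25100 = 0.05976 m
TS = 10*log10(2.48*76^2/(2*0.05976)) = 50.79

50.79 dB


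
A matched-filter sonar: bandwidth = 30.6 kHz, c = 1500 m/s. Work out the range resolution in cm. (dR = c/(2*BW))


2.45 cm


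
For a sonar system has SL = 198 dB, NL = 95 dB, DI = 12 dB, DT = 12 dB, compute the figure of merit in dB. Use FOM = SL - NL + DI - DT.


103 dB


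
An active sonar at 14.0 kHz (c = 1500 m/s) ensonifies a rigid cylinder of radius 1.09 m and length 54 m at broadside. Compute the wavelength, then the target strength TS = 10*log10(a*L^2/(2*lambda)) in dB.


Step 1: lambda = c/f = 1500/14000 = 0.10714 m
Step 2: TS = 10*log10(a*L^2/(2*lambda)) = 10*log10(1.09*54^2/(2*0.10714)) = 41.71

41.71 dB


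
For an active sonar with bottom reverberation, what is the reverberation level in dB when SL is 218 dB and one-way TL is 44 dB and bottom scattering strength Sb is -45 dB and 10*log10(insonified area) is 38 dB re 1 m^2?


RL = SL - 2*TL + Sb + 10*log10(A) = 218 - 2*44 + (-45) + 38 = 123

123 dB


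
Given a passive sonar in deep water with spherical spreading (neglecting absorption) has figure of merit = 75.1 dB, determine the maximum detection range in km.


5.69 km


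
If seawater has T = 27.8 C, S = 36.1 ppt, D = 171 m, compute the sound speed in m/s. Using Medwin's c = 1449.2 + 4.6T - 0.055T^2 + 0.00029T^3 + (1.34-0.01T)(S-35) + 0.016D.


1544.71 m/s


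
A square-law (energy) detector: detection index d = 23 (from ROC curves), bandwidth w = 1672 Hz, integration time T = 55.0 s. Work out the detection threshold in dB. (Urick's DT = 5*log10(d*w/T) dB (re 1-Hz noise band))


DT = 5*log10(d*w/T) = 5*log10(23 * 1672 / 55.0) = 5*log10(699.2) = 14.22

14.22 dB


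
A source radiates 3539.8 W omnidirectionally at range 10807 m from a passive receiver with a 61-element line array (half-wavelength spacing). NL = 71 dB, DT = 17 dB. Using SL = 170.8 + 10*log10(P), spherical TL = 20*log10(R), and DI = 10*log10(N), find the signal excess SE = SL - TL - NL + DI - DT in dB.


Step 1: SL = 170.8 + 10*log10(3539.8) = 206.29 dB
Step 2: TL = 20*log10(10807) = 80.67 dB
Step 3: DI = 10*log10(61) = 17.85 dB
Step 4: SE = SL - TL - NL + DI - DT = 206.29 - 80.67 - 71 + 17.85 - 17 = 55.47

55.47 dB


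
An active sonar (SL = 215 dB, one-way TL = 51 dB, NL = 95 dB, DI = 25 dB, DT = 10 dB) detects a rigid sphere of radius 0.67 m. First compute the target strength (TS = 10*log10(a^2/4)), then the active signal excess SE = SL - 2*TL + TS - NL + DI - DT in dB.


Step 1: TS = 10*log10(0.67^2/4) = -9.5 dB
Step 2: SE = SL - 2*TL + TS - NL + DI - DT = 215 - 2*51 + (-9.5) - 95 + 25 - 10 = 23.5

23.5 dB


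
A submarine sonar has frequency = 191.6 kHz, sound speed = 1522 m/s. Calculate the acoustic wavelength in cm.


0.79 cm


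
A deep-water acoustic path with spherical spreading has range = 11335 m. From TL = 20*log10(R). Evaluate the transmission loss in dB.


TL = 20*log10(11335) = 81.09

81.09 dB


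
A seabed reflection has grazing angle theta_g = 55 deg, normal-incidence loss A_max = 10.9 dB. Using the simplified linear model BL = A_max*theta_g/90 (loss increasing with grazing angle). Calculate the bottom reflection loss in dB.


BL = A_max * theta_g / 90 = 10.9 * 55 / 90 = 6.66

6.66 dB


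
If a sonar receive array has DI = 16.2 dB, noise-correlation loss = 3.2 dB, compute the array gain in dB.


AG = DI - L_corr = 16.2 - 3.2 = 13.0

13.0 dB


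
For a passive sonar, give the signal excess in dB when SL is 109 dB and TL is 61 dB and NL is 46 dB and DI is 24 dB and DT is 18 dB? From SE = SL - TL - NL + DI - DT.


SE = SL - TL - NL + DI - DT = 109 - 61 - 46 + 24 - 18 = 8

8 dB


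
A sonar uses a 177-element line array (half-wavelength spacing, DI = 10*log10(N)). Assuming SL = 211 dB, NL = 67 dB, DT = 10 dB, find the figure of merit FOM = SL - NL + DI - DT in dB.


Step 1: DI = 10*log10(177) = 22.48 dB
Step 2: FOM = SL - NL + DI - DT = 211 - 67 + 22.48 - 10 = 156.48

156.48 dB


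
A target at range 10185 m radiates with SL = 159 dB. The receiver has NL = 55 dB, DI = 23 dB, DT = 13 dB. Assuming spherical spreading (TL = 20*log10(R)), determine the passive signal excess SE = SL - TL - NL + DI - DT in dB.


Step 1: TL = 20*log10(10185) = 80.16 dB
Step 2: SE = 159 - 80.16 - 55 + 23 - 13 = 33.84

33.84 dB


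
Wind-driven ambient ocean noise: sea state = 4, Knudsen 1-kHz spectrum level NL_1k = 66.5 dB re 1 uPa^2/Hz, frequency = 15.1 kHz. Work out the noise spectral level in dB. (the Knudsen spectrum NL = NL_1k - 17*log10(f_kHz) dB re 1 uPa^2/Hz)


46.46 dB


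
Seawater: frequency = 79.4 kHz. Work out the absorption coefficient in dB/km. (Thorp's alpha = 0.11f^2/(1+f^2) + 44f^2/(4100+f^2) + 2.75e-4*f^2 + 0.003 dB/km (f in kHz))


f^2 = 6304.36
alpha = 0.11*6304.36/(1+6304.36) + 44*6304.36/(4100+6304.36) + 2.75e-4*6304.36 + 0.003 = 28.508

28.508 dB/km


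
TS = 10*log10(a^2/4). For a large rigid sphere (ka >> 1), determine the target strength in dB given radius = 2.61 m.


2.31 dB


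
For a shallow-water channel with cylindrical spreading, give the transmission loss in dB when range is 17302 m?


TL = 10*log10(17302) = 42.38

42.38 dB


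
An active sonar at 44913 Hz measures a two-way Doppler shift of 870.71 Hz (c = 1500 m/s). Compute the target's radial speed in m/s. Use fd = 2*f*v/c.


From fd = 2*f*v/c, v = c*fd/(2*f) = 1500 * 870.71 / (2*44913) = 14.54

14.54 m/s


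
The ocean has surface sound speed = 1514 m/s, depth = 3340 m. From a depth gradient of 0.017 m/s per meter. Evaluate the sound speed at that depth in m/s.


1570.78 m/s


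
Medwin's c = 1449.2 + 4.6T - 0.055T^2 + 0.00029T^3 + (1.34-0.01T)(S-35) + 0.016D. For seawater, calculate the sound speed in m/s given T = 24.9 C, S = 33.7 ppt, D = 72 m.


1533.85 m/s


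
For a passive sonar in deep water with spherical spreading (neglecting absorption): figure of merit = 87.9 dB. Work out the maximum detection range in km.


24.83 km


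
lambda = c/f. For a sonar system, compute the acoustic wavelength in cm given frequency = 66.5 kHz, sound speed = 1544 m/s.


lambda = c/f = 1544 / 66500 = 0.0232 m = 2.32 cm

2.32 cm


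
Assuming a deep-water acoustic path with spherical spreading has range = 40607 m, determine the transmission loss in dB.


92.17 dB


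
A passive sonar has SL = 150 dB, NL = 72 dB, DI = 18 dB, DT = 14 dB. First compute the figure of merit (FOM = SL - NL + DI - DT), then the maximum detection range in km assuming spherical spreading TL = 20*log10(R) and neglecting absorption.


Step 1: FOM = SL - NL + DI - DT = 150 - 72 + 18 - 14 = 82 dB
Step 2: at max range FOM = TL = 20*log10(R), so R = 10^(82/20) = 12589.25 m = 12.59 km

12.59 km


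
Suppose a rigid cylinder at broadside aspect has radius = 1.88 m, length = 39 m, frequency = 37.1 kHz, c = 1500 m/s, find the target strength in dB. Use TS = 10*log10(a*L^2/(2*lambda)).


lambda = 1500/37100 = 0.04043 m
TS = 10*log10(1.88*39^2/(2*0.04043)) = 45.49

45.49 dB


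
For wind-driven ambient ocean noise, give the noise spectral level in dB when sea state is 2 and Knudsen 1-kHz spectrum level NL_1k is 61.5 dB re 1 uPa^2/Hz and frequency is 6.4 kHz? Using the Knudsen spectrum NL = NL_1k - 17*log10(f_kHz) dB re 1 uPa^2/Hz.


47.79 dB


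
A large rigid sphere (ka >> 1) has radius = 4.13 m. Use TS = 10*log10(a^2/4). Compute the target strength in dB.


TS = 10*log10(4.13^2 / 4) = 10*log10(4.264225) = 6.3

6.3 dB


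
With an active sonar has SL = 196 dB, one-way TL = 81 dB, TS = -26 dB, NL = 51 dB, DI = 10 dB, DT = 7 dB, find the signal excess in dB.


SE = SL - 2*TL + TS - NL + DI - DT = 196 - 2*81 + (-26) - 51 + 10 - 7 = -40

-40 dB


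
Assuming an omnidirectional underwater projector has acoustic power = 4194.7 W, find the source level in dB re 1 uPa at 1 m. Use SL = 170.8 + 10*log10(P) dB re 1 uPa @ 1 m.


207.03 dB


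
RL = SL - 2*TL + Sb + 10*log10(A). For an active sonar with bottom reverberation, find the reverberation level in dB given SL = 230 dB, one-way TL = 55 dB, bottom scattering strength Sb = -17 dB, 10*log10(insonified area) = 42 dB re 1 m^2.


RL = SL - 2*TL + Sb + 10*log10(A) = 230 - 2*55 + (-17) + 42 = 145

145 dB
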